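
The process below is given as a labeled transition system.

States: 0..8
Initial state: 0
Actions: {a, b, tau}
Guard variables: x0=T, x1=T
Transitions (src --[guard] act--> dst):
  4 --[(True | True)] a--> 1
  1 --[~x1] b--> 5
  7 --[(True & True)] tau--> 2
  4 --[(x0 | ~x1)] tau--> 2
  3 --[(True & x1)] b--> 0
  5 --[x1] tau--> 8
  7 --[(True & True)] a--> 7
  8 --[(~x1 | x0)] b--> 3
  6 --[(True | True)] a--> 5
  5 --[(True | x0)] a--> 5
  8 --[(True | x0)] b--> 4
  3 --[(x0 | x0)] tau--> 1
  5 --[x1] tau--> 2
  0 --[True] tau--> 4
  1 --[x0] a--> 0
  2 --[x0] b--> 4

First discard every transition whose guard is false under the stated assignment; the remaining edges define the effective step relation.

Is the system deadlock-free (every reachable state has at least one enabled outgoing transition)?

R = {0,1,2,4}
  0: tau→4  [deg 1]
  1: a→0  [deg 1]
  2: b→4  [deg 1]
  4: a→1  tau→2  [deg 2]

Answer: DEADLOCK-FREE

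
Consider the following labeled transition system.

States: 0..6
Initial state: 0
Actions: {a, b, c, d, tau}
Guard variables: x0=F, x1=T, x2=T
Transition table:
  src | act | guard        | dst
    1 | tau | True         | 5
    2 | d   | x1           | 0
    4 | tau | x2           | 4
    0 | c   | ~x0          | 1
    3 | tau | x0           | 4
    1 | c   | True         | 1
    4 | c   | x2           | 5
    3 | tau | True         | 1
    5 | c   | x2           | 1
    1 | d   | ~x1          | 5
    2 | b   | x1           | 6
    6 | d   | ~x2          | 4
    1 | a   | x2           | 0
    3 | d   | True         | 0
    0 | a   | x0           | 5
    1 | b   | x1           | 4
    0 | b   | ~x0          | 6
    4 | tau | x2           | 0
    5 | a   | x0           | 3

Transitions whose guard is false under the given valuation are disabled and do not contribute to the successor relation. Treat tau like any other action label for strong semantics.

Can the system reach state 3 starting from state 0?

Answer: UNREACHABLE

Analysis:
Guard filter leaves 14 enabled edge(s).
depth 0: {0}
depth 1: {1,6}  now seen {0,1,6}
depth 2: {4,5}  now seen {0,1,4,5,6}
Reachable = {0,1,4,5,6}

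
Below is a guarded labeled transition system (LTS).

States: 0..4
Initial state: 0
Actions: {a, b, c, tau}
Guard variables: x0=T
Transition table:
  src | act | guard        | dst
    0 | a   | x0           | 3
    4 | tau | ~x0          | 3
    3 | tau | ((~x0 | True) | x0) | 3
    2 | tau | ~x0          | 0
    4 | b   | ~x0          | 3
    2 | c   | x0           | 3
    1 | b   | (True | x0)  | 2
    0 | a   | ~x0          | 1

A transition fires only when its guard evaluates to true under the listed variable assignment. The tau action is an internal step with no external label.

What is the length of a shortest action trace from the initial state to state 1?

Breadth-first toward 1:
  L0 = {0}
  L1 = {3}
1 never appears.

Answer: UNREACHABLE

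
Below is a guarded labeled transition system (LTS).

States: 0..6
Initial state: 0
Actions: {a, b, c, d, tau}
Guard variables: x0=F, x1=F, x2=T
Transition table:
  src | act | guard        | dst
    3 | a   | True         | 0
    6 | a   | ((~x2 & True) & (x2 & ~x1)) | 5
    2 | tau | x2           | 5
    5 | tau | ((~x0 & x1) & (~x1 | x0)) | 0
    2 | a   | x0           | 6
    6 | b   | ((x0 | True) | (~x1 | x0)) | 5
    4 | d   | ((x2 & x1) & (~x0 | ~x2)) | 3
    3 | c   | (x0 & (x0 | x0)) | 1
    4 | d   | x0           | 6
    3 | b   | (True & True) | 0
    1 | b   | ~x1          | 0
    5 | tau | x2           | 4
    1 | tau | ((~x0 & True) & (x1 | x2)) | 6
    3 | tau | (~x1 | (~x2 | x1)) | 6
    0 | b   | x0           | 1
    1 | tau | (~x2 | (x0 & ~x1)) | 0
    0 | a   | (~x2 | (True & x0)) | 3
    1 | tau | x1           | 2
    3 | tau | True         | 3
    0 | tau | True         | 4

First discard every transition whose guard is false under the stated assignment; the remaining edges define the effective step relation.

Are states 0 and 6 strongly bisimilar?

Bisimulation quotient by refinement:
  P[0] = {{0,1,2,3,4,5,6}}
  P[1] = {{0,2,5},{1},{3},{4},{6}}
  P[2] = {{0,5},{1},{2},{3},{4},{6}}
6 equivalence class(es) (converged in 3)
[0]={0,5}  [6]={6}

Answer: NOT BISIMILAR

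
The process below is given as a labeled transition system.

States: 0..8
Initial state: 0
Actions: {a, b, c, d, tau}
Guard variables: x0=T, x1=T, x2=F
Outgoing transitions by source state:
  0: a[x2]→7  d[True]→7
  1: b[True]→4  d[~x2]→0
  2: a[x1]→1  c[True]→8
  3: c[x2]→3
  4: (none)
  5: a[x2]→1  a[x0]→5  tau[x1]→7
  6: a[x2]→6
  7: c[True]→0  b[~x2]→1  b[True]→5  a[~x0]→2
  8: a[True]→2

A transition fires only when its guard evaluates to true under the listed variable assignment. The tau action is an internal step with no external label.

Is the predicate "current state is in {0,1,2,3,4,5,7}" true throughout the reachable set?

Safe = {0,1,2,3,4,5,7}
Reach set: {0,1,4,5,7}
  0: ok
  1: ok
  4: ok
  5: ok
  7: ok

Answer: INVARIANT HOLDS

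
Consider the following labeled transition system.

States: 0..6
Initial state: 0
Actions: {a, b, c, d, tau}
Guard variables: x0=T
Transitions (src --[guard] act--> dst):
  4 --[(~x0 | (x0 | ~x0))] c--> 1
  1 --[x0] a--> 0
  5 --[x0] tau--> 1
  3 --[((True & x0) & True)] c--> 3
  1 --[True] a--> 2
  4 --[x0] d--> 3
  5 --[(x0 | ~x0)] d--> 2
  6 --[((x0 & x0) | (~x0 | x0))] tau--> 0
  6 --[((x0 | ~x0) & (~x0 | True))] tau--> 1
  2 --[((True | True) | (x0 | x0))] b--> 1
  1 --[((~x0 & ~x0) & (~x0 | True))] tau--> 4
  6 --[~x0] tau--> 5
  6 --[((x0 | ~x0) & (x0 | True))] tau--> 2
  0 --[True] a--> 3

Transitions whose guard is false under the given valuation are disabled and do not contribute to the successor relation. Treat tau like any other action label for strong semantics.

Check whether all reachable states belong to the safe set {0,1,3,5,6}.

Safe = {0,1,3,5,6}
R = {0,3}
  0: ok
  3: ok

Answer: INVARIANT HOLDS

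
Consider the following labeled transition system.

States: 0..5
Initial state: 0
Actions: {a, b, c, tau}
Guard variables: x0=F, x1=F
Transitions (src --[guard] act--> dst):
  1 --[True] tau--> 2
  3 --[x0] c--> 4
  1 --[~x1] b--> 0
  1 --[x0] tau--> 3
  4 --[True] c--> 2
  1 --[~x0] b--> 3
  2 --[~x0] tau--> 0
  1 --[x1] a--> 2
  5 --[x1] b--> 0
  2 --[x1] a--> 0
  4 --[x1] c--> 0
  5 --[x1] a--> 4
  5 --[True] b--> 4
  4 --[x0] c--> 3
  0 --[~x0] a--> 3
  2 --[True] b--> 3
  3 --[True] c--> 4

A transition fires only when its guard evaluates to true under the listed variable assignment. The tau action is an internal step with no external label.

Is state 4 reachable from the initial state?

9 transition(s) survive guard evaluation.
L0 = {0}
L1 = {3}  now seen {0,3}
L2 = {4}  now seen {0,3,4}
L3 = {2}  now seen {0,2,3,4}
Reach set: {0,2,3,4}
Path to 4: a·c

Answer: REACHABLE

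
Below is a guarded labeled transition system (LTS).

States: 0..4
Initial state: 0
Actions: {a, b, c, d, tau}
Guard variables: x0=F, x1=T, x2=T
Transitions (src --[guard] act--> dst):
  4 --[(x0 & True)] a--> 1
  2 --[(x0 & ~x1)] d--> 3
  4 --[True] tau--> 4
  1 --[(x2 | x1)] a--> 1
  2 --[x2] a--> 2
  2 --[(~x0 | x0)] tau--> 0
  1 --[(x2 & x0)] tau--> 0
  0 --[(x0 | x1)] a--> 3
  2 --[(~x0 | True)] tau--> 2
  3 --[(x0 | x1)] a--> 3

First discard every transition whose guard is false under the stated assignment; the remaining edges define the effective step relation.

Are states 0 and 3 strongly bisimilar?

Refine partition for ~:
  π0 = {{0,1,2,3,4}}
  π1 = {{0,1,3},{2},{4}}
stable after 2 split(s): 3 block(s)
0∈{0,1,3}, 3∈{0,1,3}

Answer: BISIMILAR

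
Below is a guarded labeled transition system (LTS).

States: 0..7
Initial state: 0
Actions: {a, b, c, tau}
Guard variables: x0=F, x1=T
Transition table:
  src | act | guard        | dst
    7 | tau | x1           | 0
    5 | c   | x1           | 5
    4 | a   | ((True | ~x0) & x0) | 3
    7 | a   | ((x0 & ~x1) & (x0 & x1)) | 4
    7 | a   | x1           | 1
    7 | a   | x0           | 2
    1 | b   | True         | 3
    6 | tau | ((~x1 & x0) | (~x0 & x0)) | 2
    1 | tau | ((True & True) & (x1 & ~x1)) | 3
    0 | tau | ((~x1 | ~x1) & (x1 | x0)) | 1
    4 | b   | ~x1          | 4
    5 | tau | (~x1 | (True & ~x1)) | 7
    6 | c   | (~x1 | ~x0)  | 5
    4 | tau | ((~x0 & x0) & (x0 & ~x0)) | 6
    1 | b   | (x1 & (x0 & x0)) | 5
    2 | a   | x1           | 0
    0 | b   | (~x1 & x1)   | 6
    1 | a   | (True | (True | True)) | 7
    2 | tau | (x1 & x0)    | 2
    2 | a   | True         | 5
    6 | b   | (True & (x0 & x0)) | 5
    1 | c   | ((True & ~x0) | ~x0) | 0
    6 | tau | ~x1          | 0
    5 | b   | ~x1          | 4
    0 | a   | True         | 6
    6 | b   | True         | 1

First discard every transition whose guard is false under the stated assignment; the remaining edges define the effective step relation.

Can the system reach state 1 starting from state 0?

Answer: REACHABLE

Working:
After dropping false guards: 11 live edges.
Layer 0: {0}
Layer 1: {6}  now seen {0,6}
Layer 2: {1,5}  now seen {0,1,5,6}
Layer 3: {3,7}  now seen {0,1,3,5,6,7}
R = {0,1,3,5,6,7}
trace reaching 1: a·b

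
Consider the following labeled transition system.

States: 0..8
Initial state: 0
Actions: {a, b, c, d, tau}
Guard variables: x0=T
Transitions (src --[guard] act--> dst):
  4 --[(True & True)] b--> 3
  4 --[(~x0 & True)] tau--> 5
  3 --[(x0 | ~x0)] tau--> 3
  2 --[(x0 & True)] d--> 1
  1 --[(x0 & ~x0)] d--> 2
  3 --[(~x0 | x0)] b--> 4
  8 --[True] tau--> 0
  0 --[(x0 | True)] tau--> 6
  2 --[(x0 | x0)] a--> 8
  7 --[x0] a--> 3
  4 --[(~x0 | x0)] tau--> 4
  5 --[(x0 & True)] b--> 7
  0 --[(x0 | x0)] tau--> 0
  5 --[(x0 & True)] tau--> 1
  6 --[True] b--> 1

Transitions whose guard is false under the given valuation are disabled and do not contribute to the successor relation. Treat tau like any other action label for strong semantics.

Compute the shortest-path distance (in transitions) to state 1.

Answer: 2

Analysis:
Breadth-first toward 1:
  depth 0: {0}
  depth 1: {6}
  depth 2: {1}
1 enters at depth 2; path tau·b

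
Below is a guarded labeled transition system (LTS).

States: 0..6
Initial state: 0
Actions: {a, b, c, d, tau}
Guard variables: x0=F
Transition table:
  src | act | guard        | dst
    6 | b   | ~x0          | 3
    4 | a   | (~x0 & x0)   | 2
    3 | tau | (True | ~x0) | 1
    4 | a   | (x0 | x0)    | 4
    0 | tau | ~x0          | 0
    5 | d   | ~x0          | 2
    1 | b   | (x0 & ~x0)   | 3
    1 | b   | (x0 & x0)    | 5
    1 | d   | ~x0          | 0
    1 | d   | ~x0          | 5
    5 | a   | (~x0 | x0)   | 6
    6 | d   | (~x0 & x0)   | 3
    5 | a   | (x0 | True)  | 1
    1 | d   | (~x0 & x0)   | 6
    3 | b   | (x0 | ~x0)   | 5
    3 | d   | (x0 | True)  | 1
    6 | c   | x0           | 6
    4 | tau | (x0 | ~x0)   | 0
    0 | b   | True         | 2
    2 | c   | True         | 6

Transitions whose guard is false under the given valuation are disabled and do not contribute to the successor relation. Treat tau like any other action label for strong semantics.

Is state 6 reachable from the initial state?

Answer: REACHABLE

Working:
13 transition(s) survive guard evaluation.
L0 = {0}
L1 = {2}  total {0,2}
L2 = {6}  total {0,2,6}
L3 = {3}  total {0,2,3,6}
L4 = {1,5}  total {0,1,2,3,5,6}
R = {0,1,2,3,5,6}
trace reaching 6: b·c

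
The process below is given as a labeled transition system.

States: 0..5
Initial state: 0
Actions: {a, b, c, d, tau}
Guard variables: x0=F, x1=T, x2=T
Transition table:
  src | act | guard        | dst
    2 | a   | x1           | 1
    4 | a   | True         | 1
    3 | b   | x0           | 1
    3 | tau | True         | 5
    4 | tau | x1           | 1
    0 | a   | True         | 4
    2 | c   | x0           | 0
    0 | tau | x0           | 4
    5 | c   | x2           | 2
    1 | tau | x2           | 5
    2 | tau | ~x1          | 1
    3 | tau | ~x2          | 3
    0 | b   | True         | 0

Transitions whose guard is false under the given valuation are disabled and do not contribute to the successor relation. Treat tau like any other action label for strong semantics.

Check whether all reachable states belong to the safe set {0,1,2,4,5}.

Answer: INVARIANT HOLDS

Trace:
Inv-set: {0,1,2,4,5}
Reach set: {0,1,2,4,5}
  0: ok
  1: ok
  2: ok
  4: ok
  5: ok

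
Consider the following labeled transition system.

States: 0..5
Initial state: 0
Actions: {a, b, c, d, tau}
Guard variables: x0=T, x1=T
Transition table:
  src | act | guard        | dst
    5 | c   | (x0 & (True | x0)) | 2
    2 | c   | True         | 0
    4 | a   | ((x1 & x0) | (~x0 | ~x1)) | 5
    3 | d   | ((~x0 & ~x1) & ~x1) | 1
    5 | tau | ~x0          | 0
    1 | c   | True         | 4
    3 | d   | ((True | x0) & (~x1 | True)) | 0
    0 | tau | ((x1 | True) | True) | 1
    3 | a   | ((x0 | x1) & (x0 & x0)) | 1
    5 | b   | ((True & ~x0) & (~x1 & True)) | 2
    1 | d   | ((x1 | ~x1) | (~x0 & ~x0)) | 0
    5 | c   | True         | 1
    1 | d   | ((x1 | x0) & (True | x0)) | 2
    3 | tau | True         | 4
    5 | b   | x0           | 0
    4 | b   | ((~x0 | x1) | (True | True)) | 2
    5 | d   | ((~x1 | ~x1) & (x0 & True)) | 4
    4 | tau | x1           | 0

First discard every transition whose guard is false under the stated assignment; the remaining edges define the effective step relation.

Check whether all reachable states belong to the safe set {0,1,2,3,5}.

Answer: INVARIANT VIOLATED at state 4

Trace:
Allowed set {0,1,2,3,5}
Reachable = {0,1,2,4,5}
  0: ok
  1: ok
  2: ok
  4: outside
  5: ok
witness against invariant: tau·c → 4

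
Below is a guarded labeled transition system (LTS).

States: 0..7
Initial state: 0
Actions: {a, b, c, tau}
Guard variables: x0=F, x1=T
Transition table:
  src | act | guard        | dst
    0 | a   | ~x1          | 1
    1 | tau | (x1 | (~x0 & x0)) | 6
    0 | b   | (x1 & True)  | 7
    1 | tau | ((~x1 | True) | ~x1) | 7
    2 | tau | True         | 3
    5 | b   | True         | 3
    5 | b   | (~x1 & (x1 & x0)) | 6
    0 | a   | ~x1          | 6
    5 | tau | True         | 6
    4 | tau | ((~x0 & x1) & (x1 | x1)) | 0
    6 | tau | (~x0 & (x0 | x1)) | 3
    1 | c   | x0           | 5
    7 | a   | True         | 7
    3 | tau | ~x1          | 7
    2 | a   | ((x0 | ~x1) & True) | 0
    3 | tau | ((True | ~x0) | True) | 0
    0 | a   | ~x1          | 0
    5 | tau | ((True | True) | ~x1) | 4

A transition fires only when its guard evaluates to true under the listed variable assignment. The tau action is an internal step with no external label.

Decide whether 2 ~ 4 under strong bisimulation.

Bisimulation quotient by refinement:
  round 0: {{0,1,2,3,4,5,6,7}}
  round 1: {{0},{1,2,3,4,6},{5},{7}}
  round 2: {{0},{1},{2,6},{3,4},{5},{7}}
6 equivalence class(es) (converged in 3)
2∈{2,6}, 4∈{3,4}

Answer: NOT BISIMILAR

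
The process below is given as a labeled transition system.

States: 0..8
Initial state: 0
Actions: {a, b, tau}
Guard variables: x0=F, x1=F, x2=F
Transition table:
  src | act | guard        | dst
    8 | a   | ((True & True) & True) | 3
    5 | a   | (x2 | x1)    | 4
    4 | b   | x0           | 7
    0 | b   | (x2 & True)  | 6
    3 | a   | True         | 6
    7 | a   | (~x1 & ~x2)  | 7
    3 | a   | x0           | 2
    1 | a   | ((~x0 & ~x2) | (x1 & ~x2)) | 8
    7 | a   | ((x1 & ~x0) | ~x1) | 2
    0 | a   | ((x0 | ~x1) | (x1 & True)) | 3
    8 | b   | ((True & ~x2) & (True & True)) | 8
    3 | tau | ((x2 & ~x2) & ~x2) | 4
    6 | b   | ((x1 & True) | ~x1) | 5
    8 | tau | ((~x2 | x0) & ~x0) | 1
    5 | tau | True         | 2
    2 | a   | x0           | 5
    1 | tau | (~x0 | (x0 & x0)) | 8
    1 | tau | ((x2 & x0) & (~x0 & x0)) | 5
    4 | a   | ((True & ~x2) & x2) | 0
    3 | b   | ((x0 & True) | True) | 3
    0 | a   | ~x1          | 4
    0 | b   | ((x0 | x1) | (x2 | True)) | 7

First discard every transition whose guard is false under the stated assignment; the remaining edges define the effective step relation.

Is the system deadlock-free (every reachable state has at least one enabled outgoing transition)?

R = {0,2,3,4,5,6,7}
  0: a→3  a→4  b→7  [deg 3]
  2: ∅  [STUCK]
  3: a→6  b→3  [deg 2]
  4: ∅  [STUCK]
  5: tau→2  [deg 1]
  6: b→5  [deg 1]
  7: a→2  a→7  [deg 2]
Path to 2: b·a

Answer: DEADLOCK at state 2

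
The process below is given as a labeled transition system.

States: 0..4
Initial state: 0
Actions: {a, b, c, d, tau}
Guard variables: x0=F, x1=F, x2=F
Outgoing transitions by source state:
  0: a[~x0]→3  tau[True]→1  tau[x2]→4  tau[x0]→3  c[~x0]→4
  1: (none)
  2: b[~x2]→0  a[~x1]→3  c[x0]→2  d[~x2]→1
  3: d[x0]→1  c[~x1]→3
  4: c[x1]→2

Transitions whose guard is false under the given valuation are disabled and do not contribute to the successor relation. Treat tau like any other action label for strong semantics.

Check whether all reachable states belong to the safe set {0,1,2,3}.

Answer: INVARIANT VIOLATED at state 4

Working:
Inv-set: {0,1,2,3}
R = {0,1,3,4}
  0: safe
  1: safe
  3: safe
  4: outside
witness against invariant: c → 4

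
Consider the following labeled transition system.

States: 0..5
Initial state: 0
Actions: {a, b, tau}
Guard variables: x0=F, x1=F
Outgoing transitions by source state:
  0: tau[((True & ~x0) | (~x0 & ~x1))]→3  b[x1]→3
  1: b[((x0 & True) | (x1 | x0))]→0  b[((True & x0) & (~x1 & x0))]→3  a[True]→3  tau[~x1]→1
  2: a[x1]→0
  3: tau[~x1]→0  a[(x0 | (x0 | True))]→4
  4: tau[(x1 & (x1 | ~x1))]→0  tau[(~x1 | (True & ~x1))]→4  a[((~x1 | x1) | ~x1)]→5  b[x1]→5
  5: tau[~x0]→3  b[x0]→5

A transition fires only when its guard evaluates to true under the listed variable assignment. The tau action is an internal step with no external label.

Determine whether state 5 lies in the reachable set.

Answer: REACHABLE

Trace:
After dropping false guards: 8 live edges.
L0 = {0}
L1 = {3}  now seen {0,3}
L2 = {4}  now seen {0,3,4}
L3 = {5}  now seen {0,3,4,5}
Reach set: {0,3,4,5}
trace reaching 5: tau·a·a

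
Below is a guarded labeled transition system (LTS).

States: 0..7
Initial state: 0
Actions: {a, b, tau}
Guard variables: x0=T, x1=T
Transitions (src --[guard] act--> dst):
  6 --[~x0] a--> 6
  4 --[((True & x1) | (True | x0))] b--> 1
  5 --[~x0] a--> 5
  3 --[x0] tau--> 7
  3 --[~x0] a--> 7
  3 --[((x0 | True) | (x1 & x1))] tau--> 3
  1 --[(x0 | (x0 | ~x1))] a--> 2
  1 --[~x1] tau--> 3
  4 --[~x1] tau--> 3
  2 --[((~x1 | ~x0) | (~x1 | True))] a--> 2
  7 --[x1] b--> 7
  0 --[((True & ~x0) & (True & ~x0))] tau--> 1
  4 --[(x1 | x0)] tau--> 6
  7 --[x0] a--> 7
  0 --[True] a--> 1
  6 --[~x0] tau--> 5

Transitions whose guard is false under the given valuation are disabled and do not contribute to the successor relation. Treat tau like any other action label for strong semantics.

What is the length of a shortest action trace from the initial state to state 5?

BFS to 5:
  depth 0: {0}
  depth 1: {1}
  depth 2: {2}
5 never appears.

Answer: UNREACHABLE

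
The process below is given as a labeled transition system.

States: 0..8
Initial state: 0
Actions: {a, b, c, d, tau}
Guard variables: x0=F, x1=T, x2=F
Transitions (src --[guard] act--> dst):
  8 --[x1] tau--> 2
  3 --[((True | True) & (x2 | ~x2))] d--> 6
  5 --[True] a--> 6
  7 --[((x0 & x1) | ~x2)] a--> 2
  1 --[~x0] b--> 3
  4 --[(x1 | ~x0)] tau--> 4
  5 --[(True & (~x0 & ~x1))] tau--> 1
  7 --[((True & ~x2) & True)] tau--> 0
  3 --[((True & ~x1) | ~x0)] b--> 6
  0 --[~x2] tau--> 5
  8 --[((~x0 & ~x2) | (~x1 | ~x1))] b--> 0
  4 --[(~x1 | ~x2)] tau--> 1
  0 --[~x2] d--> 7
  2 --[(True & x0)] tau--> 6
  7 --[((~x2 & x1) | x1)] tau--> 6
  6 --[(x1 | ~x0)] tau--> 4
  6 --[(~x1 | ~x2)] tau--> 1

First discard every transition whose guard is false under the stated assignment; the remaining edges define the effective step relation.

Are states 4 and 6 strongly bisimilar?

Refine partition for ~:
  P[0] = {{0,1,2,3,4,5,6,7,8}}
  P[1] = {{0},{1},{2},{3},{4,6},{5},{7},{8}}
8 equivalence class(es) (converged in 2)
class of 4: {4,6}; class of 6: {4,6}

Answer: BISIMILAR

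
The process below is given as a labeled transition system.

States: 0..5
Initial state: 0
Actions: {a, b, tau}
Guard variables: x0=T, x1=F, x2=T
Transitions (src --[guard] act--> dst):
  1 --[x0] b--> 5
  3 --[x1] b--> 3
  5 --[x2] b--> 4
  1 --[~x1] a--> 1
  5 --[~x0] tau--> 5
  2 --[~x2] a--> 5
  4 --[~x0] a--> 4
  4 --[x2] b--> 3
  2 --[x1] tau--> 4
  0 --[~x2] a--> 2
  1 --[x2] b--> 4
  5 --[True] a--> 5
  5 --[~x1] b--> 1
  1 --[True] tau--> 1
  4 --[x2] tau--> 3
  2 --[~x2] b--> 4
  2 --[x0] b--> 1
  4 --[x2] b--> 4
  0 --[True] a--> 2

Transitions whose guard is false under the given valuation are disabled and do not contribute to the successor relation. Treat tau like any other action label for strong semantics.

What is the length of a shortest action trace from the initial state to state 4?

Answer: 3

Working:
Layered search for 4:
  Layer 0: {0}
  Layer 1: {2}
  Layer 2: {1}
  Layer 3: {4,5}
first hit 4 at d=3 via a·b·b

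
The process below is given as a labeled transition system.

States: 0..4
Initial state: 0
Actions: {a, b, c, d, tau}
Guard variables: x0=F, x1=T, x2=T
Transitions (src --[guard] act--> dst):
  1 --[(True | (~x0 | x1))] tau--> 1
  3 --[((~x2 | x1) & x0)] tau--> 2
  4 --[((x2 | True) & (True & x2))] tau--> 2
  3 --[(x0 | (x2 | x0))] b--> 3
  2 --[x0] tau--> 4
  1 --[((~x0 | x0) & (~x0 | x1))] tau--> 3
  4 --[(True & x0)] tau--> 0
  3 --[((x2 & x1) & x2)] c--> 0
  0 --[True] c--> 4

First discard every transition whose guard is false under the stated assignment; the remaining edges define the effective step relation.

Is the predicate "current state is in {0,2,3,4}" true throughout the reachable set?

Answer: INVARIANT HOLDS

Analysis:
Safe = {0,2,3,4}
Reach set: {0,2,4}
  0: ✓
  2: ✓
  4: ✓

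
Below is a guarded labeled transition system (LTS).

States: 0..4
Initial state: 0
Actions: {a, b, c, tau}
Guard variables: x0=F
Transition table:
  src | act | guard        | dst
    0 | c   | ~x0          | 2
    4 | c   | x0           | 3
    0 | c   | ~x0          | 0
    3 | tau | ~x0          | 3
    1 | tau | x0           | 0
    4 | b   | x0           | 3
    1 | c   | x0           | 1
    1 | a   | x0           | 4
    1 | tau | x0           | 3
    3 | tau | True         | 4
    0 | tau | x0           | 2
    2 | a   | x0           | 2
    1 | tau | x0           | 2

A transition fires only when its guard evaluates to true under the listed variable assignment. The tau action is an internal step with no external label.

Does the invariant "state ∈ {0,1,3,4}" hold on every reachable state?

Answer: INVARIANT VIOLATED at state 2

Working:
Inv-set: {0,1,3,4}
R = {0,2}
  0: ✓
  2: outside
witness against invariant: c → 2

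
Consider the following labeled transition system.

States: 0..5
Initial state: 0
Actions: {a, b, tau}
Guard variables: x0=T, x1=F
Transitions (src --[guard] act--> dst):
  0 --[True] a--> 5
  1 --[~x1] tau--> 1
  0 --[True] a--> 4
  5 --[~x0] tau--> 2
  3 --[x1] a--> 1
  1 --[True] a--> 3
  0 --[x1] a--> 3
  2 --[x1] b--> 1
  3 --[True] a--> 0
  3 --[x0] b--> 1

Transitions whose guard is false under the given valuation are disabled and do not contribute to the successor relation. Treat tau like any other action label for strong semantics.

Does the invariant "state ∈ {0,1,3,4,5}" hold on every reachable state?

Answer: INVARIANT HOLDS

Working:
Inv-set: {0,1,3,4,5}
Reach set: {0,4,5}
  0: ✓
  4: ✓
  5: ✓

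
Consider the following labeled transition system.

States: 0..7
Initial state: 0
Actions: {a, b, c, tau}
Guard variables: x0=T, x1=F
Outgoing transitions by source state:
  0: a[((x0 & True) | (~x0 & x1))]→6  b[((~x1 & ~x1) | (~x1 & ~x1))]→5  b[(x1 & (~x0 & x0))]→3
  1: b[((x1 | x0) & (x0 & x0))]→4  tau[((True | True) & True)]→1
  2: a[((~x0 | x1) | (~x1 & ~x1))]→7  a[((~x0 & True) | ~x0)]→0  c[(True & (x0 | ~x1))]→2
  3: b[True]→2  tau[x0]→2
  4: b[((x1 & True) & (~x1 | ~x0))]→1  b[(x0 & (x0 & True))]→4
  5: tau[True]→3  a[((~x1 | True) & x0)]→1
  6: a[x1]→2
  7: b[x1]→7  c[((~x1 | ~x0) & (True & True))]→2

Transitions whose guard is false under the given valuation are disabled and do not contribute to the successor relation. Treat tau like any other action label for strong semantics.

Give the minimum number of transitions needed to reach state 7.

Answer: 4

Working:
Breadth-first toward 7:
  depth 0: {0}
  depth 1: {5,6}
  depth 2: {1,3}
  depth 3: {2,4}
  depth 4: {7}
depth(7)=4, e.g. b·tau·b·a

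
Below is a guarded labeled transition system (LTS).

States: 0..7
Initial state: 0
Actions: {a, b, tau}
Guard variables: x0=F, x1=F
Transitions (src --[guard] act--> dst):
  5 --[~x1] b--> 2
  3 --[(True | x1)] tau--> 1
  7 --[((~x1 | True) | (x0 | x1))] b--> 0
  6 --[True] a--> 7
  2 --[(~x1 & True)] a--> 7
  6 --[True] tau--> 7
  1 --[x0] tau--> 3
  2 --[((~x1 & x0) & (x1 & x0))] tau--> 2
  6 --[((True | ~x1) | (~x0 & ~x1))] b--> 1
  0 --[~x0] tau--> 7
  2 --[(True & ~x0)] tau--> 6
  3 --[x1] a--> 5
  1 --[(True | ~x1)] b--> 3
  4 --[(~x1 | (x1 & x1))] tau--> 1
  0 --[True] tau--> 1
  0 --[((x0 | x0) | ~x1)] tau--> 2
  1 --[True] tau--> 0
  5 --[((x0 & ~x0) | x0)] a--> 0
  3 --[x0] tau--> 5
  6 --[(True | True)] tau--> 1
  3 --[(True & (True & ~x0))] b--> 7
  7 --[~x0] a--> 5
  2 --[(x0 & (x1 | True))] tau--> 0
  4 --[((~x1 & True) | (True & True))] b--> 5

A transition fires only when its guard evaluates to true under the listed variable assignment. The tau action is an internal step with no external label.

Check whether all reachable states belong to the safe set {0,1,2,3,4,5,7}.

Answer: INVARIANT VIOLATED at state 6

Trace:
Inv-set: {0,1,2,3,4,5,7}
R = {0,1,2,3,5,6,7}
  0: safe
  1: safe
  2: safe
  3: safe
  5: safe
  6: outside
  7: safe
counterexample path to 6: tau·tau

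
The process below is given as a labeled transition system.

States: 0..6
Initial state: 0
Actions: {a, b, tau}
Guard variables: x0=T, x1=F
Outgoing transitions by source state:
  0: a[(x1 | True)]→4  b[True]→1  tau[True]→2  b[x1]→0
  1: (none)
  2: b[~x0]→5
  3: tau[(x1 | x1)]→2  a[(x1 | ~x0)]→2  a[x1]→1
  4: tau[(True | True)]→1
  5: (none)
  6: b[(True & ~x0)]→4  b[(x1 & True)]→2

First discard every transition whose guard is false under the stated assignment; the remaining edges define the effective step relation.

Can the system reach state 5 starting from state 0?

Answer: UNREACHABLE

Working:
4 transition(s) survive guard evaluation.
Layer 0: {0}
Layer 1: {1,2,4}  cumulative {0,1,2,4}
Reach set: {0,1,2,4}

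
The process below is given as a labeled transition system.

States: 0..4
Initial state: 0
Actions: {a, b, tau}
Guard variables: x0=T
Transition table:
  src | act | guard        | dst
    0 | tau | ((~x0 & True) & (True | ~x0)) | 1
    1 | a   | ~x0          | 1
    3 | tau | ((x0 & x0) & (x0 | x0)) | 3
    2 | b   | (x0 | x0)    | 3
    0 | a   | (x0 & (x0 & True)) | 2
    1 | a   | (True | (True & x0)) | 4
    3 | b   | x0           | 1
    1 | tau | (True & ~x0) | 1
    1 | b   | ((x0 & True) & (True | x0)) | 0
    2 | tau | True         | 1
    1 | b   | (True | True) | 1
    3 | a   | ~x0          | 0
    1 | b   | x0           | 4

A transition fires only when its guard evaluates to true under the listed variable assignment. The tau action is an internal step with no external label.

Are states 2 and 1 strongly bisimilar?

Answer: NOT BISIMILAR

Trace:
Bisimulation quotient by refinement:
  round 0: {{0,1,2,3,4}}
  round 1: {{0},{1},{2,3},{4}}
  round 2: {{0},{1},{2},{3},{4}}
5 equivalence class(es) (converged in 3)
[2]={2}  [1]={1}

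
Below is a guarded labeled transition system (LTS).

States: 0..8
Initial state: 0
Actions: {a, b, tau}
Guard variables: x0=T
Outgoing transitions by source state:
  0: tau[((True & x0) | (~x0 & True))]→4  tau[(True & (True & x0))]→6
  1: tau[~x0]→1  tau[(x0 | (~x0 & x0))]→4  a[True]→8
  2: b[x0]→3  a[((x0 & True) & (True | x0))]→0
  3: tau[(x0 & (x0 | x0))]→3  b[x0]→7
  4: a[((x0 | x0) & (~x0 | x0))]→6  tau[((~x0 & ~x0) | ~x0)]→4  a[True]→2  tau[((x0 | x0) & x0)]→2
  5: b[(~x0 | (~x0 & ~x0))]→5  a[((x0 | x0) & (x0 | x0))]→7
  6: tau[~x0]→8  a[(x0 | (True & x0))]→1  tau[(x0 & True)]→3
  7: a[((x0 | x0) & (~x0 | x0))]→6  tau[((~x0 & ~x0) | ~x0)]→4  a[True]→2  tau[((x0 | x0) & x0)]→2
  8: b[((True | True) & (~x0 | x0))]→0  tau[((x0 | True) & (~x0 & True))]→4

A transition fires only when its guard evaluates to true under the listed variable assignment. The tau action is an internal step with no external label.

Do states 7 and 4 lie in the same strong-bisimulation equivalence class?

Answer: BISIMILAR

Working:
Bisimulation quotient by refinement:
  π0 = {{0,1,2,3,4,5,6,7,8}}
  π1 = {{0},{1,4,6,7},{2},{3},{5},{8}}
  π2 = {{0},{1},{2},{3},{4,7},{5},{6},{8}}
stable after 3 split(s): 8 block(s)
class of 7: {4,7}; class of 4: {4,7}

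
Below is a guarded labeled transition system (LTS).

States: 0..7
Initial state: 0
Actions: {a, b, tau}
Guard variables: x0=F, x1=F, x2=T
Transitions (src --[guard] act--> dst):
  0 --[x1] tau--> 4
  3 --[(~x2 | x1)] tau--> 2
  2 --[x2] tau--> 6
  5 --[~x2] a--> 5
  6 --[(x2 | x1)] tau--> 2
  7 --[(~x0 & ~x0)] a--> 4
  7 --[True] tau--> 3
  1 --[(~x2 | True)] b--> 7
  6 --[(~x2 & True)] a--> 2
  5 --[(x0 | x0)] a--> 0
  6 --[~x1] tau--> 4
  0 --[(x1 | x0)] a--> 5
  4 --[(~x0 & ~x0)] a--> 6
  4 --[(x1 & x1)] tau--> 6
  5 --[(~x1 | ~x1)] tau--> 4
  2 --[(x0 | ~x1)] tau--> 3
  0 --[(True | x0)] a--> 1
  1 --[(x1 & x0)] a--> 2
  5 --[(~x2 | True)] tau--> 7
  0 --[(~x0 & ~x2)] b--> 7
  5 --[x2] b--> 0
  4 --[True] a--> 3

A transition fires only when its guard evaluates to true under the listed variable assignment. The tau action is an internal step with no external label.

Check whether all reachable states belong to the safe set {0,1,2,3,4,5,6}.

Answer: INVARIANT VIOLATED at state 7

Trace:
Allowed set {0,1,2,3,4,5,6}
R = {0,1,2,3,4,6,7}
  0: safe
  1: safe
  2: safe
  3: safe
  4: safe
  6: safe
  7: outside
reach 7 via a·b — violates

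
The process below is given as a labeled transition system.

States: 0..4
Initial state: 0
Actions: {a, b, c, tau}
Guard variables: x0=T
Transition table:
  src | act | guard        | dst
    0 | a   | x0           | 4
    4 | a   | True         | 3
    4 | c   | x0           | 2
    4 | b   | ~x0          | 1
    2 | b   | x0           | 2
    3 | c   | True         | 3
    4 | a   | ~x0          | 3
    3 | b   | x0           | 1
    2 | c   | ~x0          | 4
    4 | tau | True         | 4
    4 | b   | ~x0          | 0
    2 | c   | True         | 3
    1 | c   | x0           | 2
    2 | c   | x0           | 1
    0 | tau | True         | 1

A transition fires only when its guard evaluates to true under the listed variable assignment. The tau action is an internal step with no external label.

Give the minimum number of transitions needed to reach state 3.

Answer: 2

Working:
BFS to 3:
  depth 0: {0}
  depth 1: {1,4}
  depth 2: {2,3}
first hit 3 at d=2 via a·a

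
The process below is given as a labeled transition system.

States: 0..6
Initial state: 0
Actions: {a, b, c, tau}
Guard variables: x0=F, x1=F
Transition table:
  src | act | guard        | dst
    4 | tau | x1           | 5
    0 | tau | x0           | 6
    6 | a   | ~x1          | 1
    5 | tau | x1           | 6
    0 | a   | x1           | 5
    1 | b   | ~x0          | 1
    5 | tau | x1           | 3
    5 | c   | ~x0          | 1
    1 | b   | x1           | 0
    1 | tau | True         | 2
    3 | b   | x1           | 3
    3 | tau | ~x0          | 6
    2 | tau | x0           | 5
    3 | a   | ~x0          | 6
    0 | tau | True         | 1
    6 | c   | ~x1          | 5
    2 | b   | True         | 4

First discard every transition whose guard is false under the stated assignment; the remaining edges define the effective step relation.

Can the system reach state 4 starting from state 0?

Answer: REACHABLE

Working:
9 transition(s) survive guard evaluation.
Layer 0: {0}
Layer 1: {1}  cumulative {0,1}
Layer 2: {2}  cumulative {0,1,2}
Layer 3: {4}  cumulative {0,1,2,4}
Reach set: {0,1,2,4}
trace reaching 4: tau·tau·b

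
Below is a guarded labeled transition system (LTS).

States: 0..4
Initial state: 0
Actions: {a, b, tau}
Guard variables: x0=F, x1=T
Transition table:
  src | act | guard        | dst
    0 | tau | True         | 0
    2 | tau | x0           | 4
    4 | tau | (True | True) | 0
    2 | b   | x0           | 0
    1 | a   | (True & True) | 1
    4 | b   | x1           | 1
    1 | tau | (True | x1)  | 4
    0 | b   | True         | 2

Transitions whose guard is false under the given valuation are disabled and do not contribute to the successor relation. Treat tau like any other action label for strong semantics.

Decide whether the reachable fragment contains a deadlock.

Answer: DEADLOCK at state 2

Working:
R = {0,2}
  0: b→2  tau→0  [2 exit(s)]
  2: ∅  [deadlock]
witness 2: b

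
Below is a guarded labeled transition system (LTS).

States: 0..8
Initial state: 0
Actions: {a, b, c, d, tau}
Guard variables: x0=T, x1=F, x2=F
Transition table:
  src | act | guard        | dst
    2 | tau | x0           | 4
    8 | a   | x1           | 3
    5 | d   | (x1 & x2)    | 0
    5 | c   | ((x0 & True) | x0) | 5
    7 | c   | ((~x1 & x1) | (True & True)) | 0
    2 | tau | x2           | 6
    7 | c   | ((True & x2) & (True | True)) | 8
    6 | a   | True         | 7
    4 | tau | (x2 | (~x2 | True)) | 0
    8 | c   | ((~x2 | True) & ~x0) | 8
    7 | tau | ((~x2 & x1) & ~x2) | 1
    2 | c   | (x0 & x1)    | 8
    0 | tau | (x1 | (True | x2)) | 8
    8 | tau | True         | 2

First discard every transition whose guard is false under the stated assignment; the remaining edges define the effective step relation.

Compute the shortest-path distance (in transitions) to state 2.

Answer: 2

Analysis:
Breadth-first toward 2:
  depth 0: {0}
  depth 1: {8}
  depth 2: {2}
first hit 2 at d=2 via tau·tau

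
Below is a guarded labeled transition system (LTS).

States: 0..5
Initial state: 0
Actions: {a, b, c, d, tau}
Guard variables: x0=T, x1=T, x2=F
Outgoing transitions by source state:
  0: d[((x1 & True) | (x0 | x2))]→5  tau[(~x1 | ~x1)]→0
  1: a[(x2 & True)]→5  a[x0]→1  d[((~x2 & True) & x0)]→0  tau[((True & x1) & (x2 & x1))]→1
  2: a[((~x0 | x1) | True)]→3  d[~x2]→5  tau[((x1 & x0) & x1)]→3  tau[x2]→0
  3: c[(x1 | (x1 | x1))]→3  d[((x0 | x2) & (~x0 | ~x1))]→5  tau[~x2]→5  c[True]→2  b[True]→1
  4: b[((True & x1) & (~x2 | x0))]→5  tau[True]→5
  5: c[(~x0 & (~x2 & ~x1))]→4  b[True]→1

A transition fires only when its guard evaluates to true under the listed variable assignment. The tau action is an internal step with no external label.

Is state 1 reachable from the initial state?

Answer: REACHABLE

Trace:
13 transition(s) survive guard evaluation.
L0 = {0}
L1 = {5}  cumulative {0,5}
L2 = {1}  cumulative {0,1,5}
R = {0,1,5}
trace reaching 1: d·b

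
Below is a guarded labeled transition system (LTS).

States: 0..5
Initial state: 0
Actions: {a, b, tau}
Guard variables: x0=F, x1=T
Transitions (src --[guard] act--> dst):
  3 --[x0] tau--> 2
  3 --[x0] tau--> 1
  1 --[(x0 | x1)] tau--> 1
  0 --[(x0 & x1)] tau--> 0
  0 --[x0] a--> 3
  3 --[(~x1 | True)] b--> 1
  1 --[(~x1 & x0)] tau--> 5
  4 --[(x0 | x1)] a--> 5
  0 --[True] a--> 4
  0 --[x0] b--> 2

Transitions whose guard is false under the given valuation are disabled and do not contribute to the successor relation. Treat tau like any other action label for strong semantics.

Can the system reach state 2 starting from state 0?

4 transition(s) survive guard evaluation.
depth 0: {0}
depth 1: {4}  total {0,4}
depth 2: {5}  total {0,4,5}
Reach set: {0,4,5}

Answer: UNREACHABLE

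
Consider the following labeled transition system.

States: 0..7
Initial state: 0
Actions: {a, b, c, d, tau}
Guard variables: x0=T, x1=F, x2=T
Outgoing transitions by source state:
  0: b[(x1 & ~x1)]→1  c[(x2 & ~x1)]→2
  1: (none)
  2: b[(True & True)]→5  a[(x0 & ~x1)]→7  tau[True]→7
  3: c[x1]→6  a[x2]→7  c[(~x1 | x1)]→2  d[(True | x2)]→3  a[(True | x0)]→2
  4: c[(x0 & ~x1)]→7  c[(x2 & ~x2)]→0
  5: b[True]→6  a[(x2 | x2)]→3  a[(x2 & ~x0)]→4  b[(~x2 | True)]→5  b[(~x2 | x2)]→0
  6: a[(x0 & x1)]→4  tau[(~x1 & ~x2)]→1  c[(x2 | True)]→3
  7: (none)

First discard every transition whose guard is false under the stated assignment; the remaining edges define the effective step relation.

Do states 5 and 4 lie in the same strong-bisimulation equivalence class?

Compute ~ classes (split until stable):
  round 0: {{0,1,2,3,4,5,6,7}}
  round 1: {{0,4,6},{1,7},{2},{3},{5}}
  round 2: {{0},{1,7},{2},{3},{4},{5},{6}}
Fixed point at round 3; 7 class(es).
class of 5: {5}; class of 4: {4}

Answer: NOT BISIMILAR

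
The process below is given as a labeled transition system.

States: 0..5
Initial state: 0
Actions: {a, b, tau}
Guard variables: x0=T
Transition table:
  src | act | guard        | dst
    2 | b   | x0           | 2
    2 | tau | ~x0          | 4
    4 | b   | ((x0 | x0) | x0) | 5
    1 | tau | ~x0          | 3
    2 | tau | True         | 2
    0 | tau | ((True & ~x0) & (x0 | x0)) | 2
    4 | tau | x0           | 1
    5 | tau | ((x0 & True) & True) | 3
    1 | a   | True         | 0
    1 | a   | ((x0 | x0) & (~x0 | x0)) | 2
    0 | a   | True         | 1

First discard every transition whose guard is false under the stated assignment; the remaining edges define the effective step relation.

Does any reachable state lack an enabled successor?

R = {0,1,2}
  0: a→1  [1 exit(s)]
  1: a→0  a→2  [2 exit(s)]
  2: b→2  tau→2  [2 exit(s)]

Answer: DEADLOCK-FREE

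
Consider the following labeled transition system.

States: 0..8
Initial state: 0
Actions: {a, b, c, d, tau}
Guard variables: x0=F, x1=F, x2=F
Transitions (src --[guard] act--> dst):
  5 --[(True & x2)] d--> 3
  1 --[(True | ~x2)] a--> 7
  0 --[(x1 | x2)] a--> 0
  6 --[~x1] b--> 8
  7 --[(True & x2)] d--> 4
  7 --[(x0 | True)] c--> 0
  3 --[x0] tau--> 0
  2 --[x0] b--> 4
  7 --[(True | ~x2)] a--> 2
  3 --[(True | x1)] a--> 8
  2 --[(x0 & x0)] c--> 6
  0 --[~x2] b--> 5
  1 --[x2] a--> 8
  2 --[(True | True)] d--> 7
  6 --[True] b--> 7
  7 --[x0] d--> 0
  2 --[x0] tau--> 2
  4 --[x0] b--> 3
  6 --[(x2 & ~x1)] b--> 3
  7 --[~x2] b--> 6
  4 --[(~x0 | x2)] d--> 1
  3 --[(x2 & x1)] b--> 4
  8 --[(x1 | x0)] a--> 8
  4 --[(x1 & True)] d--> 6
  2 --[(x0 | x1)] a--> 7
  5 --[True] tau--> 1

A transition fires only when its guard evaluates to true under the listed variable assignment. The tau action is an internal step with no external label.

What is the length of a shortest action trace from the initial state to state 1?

Answer: 2

Trace:
BFS to 1:
  Layer 0: {0}
  Layer 1: {5}
  Layer 2: {1}
depth(1)=2, e.g. b·tau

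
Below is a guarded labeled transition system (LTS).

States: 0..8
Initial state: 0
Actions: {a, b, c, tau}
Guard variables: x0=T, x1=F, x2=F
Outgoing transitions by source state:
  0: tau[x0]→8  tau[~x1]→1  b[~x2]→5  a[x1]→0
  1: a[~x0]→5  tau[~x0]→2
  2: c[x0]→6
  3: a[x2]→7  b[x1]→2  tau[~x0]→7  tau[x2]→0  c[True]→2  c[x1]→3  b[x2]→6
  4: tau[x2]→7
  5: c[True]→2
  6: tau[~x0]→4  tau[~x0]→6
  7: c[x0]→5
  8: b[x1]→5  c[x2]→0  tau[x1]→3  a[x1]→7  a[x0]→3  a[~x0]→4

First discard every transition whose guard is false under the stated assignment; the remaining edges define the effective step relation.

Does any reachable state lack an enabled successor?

Answer: DEADLOCK at state 1

Analysis:
Reachable = {0,1,2,3,5,6,8}
  0: b→5  tau→1  tau→8  [3 out]
  1: ∅  [STUCK]
  2: c→6  [1 out]
  3: c→2  [1 out]
  5: c→2  [1 out]
  6: ∅  [STUCK]
  8: a→3  [1 out]
trace reaching 1: tau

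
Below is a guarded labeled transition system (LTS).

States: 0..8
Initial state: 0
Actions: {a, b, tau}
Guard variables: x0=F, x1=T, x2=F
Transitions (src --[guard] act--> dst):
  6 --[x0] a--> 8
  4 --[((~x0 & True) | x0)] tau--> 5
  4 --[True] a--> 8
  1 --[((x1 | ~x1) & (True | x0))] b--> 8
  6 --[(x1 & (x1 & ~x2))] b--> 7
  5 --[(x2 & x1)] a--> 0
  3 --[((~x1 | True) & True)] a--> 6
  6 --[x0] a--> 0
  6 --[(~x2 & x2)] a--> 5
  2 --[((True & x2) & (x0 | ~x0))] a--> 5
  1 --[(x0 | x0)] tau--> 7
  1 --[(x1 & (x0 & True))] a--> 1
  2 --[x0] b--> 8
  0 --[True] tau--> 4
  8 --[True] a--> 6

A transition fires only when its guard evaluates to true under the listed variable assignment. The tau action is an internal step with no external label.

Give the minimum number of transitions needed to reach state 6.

Breadth-first toward 6:
  Layer 0: {0}
  Layer 1: {4}
  Layer 2: {5,8}
  Layer 3: {6}
first hit 6 at d=3 via tau·a·a

Answer: 3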